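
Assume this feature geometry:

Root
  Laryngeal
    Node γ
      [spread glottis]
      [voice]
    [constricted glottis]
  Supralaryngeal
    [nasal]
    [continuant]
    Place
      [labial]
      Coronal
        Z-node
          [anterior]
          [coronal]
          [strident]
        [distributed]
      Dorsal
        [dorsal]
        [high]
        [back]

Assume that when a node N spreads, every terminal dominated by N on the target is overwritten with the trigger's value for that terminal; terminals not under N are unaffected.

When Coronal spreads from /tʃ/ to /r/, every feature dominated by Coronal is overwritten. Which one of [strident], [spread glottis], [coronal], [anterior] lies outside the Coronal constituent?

[spread glottis]

Under this geometry, Coronal contains [anterior], [coronal], [strident], [distributed].
Spreading Coronal replaces [strident], [coronal], [anterior] with the trigger's values, since each sits inside the Coronal constituent.
But [spread glottis] is a dependent of Node γ, outside Coronal; it is therefore untouched by the spreading.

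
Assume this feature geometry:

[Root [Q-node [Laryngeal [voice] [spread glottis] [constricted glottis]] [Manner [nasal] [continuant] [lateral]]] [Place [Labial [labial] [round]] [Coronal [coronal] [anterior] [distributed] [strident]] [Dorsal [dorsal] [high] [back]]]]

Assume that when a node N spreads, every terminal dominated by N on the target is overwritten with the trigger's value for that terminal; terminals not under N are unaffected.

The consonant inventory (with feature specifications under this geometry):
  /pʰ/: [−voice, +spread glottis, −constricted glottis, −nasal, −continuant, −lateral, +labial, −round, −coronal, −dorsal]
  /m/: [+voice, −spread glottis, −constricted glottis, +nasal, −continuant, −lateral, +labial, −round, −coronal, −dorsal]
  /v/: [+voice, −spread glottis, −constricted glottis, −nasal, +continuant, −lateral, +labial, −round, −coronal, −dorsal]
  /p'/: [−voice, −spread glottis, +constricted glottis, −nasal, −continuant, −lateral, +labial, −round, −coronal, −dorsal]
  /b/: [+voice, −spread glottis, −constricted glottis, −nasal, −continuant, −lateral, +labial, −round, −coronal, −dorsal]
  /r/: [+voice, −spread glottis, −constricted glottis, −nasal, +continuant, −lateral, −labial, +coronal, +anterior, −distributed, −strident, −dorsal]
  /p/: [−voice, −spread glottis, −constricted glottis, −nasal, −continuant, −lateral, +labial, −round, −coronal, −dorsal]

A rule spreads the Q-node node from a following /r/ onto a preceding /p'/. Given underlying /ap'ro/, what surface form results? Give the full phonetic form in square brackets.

Q-node immediately or transitively dominates [voice], [spread glottis], [constricted glottis], [nasal], [continuant], [lateral].
After delinking /p'/'s Q-node and linking /r/'s, the affected terminals become [+voice], [−spread glottis], [−constricted glottis], [−nasal], [+continuant], [−lateral]; [labial], [round], [coronal], … (outside Q-node) are retained from /p'/.
Among the inventory, only /v/ has exactly this specification, giving the surface form [avro].

[avro]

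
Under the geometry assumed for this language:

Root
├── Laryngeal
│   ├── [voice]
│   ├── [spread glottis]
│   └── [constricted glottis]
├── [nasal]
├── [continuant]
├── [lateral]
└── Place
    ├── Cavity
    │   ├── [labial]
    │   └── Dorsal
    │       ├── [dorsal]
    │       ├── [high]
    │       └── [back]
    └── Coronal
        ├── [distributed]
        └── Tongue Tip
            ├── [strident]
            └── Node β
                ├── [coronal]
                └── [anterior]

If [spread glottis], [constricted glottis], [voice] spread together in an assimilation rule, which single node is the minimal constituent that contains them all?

[spread glottis]: Root > Laryngeal > [spread glottis].
[constricted glottis]: Root > Laryngeal > [constricted glottis].
[voice]: Root > Laryngeal > [voice].
These paths first converge at Laryngeal; no daughter of Laryngeal dominates all 3 features, so Laryngeal is the minimal constituent.

Laryngeal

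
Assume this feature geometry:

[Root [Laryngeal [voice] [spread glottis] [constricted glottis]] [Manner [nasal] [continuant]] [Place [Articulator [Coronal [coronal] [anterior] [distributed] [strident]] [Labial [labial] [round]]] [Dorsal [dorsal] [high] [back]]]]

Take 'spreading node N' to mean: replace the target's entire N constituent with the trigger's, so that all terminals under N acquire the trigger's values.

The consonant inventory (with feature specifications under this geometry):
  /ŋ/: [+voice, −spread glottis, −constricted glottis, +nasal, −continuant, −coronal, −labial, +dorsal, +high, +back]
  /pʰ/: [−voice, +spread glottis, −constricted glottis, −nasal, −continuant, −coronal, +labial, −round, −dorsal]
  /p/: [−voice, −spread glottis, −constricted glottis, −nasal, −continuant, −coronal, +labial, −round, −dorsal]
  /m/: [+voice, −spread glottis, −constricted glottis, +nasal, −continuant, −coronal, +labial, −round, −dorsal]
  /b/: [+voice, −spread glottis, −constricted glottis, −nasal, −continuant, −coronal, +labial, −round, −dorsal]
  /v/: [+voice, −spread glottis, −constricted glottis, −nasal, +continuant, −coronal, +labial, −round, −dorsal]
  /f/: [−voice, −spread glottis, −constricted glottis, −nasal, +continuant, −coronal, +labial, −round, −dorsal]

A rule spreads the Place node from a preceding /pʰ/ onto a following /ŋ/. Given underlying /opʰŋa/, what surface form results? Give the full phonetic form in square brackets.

[opʰma]

Terminals under Place in this geometry: [coronal], [anterior], [distributed], [strident], [labial], [round], [dorsal], [high], [back].
Spreading Place from /pʰ/ onto /ŋ/ replaces those values with /pʰ/'s: [−coronal], [+labial], [−round], [−dorsal]. Features outside Place ([voice], [spread glottis], [constricted glottis], …) stay as in /ŋ/.
The resulting bundle matches /m/ in the inventory; substituting it for /ŋ/ gives [opʰma].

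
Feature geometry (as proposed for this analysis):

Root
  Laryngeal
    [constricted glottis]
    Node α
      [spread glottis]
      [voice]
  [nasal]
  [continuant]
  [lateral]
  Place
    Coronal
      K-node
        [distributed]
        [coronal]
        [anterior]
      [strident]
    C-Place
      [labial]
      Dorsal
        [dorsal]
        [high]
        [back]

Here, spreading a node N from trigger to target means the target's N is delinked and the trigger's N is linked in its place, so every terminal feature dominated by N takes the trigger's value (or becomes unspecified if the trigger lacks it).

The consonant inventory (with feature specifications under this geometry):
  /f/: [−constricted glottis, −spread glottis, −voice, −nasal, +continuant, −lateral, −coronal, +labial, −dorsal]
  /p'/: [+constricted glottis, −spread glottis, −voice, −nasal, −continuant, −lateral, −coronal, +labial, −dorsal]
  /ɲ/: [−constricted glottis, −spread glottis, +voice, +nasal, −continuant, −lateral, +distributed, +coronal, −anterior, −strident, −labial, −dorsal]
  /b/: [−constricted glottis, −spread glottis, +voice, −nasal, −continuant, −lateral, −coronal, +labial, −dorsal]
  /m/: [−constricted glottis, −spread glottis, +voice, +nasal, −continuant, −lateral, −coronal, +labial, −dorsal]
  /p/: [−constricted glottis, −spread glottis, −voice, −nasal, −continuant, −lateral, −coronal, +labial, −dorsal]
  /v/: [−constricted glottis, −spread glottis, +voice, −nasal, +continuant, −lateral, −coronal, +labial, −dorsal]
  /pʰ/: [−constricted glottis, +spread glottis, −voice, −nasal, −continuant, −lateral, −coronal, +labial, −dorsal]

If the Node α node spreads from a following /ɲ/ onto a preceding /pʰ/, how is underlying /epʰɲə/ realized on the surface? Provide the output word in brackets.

Terminals under Node α in this geometry: [spread glottis], [voice].
The target acquires /ɲ/'s values for everything under Node α — [−spread glottis], [+voice] — while keeping its own [constricted glottis], [nasal], [continuant], ….
The resulting bundle matches /b/ in the inventory; substituting it for /pʰ/ gives [ebɲə].

[ebɲə]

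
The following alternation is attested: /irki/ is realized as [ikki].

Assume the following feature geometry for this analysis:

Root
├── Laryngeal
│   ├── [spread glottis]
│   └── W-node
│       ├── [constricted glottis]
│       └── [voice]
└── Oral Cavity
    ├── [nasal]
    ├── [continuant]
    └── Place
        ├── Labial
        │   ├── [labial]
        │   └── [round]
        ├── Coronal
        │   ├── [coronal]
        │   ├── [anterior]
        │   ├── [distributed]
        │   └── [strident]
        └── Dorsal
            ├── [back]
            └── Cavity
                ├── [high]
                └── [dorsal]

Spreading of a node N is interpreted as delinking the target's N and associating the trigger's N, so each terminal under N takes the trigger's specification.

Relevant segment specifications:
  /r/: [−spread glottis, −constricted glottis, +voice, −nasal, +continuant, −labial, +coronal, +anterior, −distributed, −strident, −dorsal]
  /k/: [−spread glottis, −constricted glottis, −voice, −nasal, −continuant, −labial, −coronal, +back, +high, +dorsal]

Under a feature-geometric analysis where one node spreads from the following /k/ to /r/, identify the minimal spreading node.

Feature comparison: [voice], [continuant], [coronal], [anterior], [distributed], [strident], [dorsal], [high], [back] differ between /r/ and [k]; the remaining terminals match.
These terminals are all dominated by Root, and no proper subconstituent of Root covers them all; Root is their lowest common ancestor.
Delinking /r/'s Root and associating /k/'s Root gives precisely the feature bundle of [k].

Root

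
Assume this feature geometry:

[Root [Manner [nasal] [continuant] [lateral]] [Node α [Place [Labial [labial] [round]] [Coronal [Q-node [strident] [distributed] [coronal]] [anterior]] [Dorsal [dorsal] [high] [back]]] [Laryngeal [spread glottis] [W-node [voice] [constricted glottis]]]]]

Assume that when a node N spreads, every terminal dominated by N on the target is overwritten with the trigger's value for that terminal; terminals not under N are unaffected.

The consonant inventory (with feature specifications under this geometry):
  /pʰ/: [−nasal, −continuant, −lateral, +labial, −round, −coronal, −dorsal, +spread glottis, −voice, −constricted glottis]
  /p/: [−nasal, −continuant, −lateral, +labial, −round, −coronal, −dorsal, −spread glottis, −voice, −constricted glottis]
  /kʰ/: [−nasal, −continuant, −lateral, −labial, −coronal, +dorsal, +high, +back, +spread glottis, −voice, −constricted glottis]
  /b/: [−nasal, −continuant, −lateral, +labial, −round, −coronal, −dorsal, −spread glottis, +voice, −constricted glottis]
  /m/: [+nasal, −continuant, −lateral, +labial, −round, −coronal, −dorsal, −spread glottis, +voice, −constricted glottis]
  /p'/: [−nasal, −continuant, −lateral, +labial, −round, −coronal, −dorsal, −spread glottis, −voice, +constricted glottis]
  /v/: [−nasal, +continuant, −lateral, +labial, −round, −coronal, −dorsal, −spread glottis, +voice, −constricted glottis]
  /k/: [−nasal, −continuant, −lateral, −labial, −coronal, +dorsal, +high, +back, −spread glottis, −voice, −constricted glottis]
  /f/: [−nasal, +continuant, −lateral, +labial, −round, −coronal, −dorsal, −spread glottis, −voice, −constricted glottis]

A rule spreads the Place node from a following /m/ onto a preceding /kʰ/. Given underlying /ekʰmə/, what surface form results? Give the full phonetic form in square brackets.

Terminals under Place in this geometry: [labial], [round], [strident], [distributed], [coronal], [anterior], [dorsal], [high], [back].
Spreading Place from /m/ onto /kʰ/ replaces those values with /m/'s: [+labial], [−round], [−coronal], [−dorsal]. Features outside Place ([nasal], [continuant], [lateral], …) stay as in /kʰ/.
This feature bundle is that of [pʰ], so /ekʰmə/ surfaces as [epʰmə].

[epʰmə]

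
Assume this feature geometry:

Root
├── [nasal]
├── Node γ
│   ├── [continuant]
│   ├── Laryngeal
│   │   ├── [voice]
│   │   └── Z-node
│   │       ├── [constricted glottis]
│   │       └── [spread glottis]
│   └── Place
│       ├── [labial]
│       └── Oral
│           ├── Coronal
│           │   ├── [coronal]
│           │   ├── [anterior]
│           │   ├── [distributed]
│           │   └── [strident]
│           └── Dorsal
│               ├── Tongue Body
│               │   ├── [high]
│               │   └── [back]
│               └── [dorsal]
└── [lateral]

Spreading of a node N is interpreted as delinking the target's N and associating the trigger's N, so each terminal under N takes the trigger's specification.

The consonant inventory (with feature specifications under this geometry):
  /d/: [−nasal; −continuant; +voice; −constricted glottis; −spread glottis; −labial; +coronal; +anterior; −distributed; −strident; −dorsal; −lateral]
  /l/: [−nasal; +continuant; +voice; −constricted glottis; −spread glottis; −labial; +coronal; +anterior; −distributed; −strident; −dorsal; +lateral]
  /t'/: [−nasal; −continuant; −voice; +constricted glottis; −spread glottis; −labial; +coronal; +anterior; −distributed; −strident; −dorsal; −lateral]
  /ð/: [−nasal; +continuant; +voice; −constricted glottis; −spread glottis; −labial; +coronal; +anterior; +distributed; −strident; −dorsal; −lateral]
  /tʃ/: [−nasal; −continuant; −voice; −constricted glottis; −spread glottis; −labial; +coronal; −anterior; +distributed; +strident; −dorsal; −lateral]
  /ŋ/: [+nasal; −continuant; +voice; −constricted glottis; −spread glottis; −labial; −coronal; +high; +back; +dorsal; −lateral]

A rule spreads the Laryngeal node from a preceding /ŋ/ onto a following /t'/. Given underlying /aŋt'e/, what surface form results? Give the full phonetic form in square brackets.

[aŋde]

Terminals under Laryngeal in this geometry: [voice], [constricted glottis], [spread glottis].
After delinking /t'/'s Laryngeal and linking /ŋ/'s, the affected terminals become [+voice], [−constricted glottis], [−spread glottis]; [nasal], [continuant], [labial], … (outside Laryngeal) are retained from /t'/.
This feature bundle is that of [d], so /aŋt'e/ surfaces as [aŋde].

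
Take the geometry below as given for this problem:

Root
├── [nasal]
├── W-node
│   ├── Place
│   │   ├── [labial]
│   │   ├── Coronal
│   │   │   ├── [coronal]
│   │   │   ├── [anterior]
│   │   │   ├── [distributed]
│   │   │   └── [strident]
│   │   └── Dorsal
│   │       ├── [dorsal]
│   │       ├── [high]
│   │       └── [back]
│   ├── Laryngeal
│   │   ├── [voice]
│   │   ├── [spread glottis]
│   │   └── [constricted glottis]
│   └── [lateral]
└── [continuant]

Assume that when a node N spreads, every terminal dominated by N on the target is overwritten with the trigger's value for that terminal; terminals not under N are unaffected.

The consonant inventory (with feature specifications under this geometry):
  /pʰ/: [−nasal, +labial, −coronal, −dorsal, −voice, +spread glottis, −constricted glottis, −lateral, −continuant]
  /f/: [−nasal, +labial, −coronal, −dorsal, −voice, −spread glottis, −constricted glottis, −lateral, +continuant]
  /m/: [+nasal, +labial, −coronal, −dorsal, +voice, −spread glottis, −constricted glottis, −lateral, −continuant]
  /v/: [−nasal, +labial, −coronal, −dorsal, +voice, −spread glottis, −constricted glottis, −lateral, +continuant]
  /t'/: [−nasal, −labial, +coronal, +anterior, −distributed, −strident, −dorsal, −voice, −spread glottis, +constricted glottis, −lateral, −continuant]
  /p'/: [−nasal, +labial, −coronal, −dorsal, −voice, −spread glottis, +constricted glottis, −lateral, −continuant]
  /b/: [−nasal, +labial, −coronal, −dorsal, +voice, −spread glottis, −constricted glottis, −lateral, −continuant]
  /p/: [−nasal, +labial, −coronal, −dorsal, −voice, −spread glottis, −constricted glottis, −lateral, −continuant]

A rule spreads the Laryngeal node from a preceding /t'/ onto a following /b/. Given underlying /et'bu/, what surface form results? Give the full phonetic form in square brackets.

Laryngeal immediately or transitively dominates [voice], [spread glottis], [constricted glottis].
The target acquires /t'/'s values for everything under Laryngeal — [−voice], [−spread glottis], [+constricted glottis] — while keeping its own [nasal], [labial], [coronal], ….
Among the inventory, only /p'/ has exactly this specification, giving the surface form [et'p'u].

[et'p'u]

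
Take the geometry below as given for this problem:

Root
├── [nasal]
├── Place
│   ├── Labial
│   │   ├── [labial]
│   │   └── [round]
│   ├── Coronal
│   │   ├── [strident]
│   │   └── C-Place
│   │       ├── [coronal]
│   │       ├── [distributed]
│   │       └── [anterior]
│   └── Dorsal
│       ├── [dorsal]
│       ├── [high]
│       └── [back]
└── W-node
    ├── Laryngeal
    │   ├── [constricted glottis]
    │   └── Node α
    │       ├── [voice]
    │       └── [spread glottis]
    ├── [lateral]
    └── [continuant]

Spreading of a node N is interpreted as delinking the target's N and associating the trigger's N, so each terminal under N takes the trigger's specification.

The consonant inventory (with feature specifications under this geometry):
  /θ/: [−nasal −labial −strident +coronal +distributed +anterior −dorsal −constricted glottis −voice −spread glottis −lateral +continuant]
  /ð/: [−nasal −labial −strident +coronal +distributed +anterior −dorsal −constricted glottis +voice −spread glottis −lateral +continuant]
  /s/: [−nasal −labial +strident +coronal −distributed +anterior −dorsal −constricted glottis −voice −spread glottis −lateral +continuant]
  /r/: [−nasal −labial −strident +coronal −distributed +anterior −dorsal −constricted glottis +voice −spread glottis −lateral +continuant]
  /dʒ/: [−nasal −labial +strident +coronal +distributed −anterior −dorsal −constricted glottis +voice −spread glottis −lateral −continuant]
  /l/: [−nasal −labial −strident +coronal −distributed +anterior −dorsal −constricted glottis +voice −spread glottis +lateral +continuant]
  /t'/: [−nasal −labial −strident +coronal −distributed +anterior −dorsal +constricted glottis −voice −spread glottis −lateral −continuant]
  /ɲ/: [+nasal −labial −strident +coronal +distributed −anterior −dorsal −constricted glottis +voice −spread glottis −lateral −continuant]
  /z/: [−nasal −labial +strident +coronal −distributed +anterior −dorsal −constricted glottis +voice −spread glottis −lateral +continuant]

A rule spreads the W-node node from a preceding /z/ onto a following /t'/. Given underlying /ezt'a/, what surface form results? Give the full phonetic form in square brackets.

Terminals under W-node in this geometry: [constricted glottis], [voice], [spread glottis], [lateral], [continuant].
After delinking /t'/'s W-node and linking /z/'s, the affected terminals become [−constricted glottis], [+voice], [−spread glottis], [−lateral], [+continuant]; [nasal], [labial], [strident], … (outside W-node) are retained from /t'/.
The resulting bundle matches /r/ in the inventory; substituting it for /t'/ gives [ezra].

[ezra]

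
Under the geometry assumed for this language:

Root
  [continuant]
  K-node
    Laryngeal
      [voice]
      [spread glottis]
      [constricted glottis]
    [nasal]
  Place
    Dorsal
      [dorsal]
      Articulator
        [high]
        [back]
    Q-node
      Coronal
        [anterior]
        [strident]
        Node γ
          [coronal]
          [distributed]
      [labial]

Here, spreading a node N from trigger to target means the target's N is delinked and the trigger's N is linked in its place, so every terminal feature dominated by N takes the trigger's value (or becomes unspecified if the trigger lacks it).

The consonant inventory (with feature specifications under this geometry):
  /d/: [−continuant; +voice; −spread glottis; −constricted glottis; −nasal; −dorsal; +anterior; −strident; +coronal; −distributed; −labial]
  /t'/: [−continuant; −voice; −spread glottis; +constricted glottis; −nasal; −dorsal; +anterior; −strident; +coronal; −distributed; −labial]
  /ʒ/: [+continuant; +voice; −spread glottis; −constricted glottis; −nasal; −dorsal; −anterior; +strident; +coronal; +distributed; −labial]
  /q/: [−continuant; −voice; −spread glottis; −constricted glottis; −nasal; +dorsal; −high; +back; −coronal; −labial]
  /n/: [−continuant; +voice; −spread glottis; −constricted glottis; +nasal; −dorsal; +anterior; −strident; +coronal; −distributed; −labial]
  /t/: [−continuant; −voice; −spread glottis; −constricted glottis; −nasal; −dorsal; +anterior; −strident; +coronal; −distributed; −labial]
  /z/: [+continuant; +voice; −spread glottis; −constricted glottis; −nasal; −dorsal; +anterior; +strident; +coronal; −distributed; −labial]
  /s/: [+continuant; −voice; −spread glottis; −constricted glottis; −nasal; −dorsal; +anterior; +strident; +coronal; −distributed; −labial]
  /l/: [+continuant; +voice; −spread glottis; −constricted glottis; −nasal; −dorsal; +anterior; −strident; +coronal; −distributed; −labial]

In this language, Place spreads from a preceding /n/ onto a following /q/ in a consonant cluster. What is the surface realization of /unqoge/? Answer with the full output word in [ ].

Terminals under Place in this geometry: [dorsal], [high], [back], [anterior], [strident], [coronal], [distributed], [labial].
Spreading Place from /n/ onto /q/ replaces those values with /n/'s: [−dorsal], [+anterior], [−strident], [+coronal], [−distributed], [−labial]. Features outside Place ([continuant], [voice], [spread glottis], …) stay as in /q/.
This feature bundle is that of [t], so /unqoge/ surfaces as [untoge].

[untoge]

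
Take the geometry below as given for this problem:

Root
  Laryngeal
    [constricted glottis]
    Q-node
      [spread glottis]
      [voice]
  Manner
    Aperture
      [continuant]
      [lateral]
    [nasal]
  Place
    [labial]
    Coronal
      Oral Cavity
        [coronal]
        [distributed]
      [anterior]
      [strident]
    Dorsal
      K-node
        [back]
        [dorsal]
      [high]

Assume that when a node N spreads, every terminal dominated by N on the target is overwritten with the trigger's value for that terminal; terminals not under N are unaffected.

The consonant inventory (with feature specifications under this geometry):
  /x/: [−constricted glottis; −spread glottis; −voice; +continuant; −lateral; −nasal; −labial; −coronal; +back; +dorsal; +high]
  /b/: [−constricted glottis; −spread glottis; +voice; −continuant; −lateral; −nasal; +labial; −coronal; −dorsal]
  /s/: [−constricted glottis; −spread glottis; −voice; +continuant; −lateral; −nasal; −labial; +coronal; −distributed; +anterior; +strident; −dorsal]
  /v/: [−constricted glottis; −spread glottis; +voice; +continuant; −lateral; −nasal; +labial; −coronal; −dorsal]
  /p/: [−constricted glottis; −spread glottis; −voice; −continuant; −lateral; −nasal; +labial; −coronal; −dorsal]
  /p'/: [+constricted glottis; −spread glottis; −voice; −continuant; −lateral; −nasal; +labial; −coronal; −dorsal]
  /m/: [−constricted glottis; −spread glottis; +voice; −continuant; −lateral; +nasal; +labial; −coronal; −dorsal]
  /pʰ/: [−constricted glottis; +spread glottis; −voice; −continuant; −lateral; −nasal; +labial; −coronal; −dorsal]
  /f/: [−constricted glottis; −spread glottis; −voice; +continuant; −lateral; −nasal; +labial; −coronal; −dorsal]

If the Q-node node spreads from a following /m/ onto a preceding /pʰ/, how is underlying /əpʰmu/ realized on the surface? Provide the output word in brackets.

[əbmu]

The Q-node node dominates the terminals [spread glottis], [voice].
The target acquires /m/'s values for everything under Q-node — [−spread glottis], [+voice] — while keeping its own [constricted glottis], [continuant], [lateral], ….
Among the inventory, only /b/ has exactly this specification, giving the surface form [əbmu].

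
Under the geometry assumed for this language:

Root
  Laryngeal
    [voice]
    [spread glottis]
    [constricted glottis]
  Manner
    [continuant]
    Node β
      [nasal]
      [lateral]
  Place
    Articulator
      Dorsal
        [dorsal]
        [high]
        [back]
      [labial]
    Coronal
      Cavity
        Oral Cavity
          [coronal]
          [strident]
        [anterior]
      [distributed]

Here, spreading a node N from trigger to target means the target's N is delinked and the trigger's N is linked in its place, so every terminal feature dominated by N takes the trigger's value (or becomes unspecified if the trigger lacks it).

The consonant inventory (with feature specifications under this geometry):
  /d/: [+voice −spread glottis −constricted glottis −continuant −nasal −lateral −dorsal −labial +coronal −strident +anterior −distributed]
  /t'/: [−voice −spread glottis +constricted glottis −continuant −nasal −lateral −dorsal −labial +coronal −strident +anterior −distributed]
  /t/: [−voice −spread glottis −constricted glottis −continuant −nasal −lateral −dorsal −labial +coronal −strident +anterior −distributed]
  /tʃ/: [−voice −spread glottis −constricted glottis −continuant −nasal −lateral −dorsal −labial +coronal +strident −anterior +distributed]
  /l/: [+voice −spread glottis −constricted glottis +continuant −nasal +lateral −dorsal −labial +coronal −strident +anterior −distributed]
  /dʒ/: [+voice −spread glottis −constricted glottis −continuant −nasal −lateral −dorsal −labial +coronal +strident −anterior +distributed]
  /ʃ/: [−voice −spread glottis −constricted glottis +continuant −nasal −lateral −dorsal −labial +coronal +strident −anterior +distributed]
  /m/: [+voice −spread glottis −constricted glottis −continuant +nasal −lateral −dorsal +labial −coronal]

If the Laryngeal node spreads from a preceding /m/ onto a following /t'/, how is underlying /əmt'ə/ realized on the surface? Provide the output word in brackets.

Terminals under Laryngeal in this geometry: [voice], [spread glottis], [constricted glottis].
Spreading Laryngeal from /m/ onto /t'/ replaces those values with /m/'s: [+voice], [−spread glottis], [−constricted glottis]. Features outside Laryngeal ([continuant], [nasal], [lateral], …) stay as in /t'/.
Among the inventory, only /d/ has exactly this specification, giving the surface form [əmdə].

[əmdə]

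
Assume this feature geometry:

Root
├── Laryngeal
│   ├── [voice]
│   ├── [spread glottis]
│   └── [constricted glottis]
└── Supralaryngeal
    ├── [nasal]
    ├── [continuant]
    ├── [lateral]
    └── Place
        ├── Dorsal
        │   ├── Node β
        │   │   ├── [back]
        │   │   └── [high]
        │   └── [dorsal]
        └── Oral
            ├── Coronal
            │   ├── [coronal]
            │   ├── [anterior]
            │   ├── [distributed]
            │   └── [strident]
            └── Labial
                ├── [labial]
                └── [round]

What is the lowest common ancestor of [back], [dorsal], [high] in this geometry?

Dorsal

[back]: Root / Supralaryngeal / Place / Dorsal / Node β / [back].
[dorsal] lies under Dorsal (below Supralaryngeal).
[high] lies under Node β (below Supralaryngeal).
These paths first converge at Dorsal; no daughter of Dorsal dominates all 3 features, so Dorsal is the minimal constituent.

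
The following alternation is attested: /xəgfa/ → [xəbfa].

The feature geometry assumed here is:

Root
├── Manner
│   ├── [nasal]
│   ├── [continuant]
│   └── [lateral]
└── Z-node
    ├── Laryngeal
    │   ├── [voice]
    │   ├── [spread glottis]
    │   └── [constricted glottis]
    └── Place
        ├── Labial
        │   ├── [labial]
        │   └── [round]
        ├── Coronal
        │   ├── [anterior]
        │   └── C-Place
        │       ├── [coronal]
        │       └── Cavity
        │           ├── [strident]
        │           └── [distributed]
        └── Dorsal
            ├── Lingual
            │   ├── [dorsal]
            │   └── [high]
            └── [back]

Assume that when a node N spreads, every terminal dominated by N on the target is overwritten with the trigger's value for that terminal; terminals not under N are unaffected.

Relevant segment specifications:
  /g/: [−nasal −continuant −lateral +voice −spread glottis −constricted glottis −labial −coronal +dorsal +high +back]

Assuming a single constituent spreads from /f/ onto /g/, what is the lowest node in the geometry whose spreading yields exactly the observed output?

Place

/g/ and [b] differ in [labial], [round], [dorsal], [high], [back]; every other specified feature is identical.
These terminals are all dominated by Place, and no proper subconstituent of Place covers them all; Place is their lowest common ancestor.
Delinking /g/'s Place and associating /f/'s Place gives precisely the feature bundle of [b].
Since [voice] is preserved even though /f/ disagrees there, no node above Place spread.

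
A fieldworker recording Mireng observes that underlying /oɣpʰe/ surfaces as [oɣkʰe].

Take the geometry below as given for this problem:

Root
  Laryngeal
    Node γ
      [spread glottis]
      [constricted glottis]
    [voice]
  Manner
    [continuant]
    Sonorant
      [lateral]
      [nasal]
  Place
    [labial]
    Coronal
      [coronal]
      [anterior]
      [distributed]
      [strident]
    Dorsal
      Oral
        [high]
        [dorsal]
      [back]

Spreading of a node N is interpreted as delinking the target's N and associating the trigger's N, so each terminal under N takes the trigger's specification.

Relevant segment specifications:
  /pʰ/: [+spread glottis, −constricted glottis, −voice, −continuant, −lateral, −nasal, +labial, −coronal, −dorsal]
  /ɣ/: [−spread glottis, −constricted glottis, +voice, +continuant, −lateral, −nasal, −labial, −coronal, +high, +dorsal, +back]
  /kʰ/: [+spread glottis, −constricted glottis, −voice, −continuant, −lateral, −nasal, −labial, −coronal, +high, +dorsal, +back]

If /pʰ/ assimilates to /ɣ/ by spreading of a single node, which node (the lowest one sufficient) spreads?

Comparing /pʰ/ with its surface form [kʰ], the features that change are [labial], [dorsal], [high], [back].
In this geometry the lowest node dominating all of them is Place: every daughter of Place dominates only a proper subset, so no lower node suffices.
Delinking /pʰ/'s Place and associating /ɣ/'s Place gives precisely the feature bundle of [kʰ].
Since [continuant], [spread glottis] are preserved even though /ɣ/ disagrees there, no node above Place spread.

Place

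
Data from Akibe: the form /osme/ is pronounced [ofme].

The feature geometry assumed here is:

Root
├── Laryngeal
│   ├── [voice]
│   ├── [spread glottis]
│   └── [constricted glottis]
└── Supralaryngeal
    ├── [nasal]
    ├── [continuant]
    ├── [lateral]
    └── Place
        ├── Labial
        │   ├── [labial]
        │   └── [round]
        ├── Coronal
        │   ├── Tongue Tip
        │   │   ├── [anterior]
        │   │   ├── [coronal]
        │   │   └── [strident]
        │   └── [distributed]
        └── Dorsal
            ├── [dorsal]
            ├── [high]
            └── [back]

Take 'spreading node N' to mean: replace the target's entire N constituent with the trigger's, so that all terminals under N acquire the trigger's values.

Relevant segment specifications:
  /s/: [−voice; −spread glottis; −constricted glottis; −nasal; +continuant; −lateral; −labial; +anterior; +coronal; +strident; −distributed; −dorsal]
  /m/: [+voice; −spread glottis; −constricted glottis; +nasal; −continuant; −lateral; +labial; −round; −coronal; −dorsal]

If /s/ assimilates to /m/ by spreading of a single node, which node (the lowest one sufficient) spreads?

Feature comparison: [labial], [round], [coronal], [anterior], [distributed], [strident] differ between /s/ and [f]; the remaining terminals match.
Tracing each changed feature up the tree, the paths first meet at Place; any lower node misses at least one of them.
If Place spreads, every terminal under it takes /m/'s value, producing [f] as observed.
Had Supralaryngeal or a higher node spread, [continuant], [nasal] would have taken /m/'s values; they stay as in /s/, confirming the spreading constituent is exactly Place.

Place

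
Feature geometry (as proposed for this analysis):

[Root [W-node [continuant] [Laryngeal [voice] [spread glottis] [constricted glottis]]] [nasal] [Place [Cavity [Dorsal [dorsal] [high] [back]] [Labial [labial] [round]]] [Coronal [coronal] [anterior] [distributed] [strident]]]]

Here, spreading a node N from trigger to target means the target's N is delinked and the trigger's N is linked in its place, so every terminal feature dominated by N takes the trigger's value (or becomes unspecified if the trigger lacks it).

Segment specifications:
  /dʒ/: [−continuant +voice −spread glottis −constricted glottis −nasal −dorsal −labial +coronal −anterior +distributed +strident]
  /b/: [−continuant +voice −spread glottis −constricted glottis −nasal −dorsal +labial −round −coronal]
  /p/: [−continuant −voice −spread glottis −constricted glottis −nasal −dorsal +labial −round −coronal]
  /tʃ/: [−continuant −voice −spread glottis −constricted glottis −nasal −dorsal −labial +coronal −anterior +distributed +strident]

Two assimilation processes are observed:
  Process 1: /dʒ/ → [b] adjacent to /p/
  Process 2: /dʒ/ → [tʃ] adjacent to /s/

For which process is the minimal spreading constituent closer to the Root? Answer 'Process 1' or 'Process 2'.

Process 1

Process 1: the features that change are [labial], [round], [coronal], [anterior], [distributed], [strident]; the minimal node is Place (depth 1).
Process 2 alters [voice]; the lowest dominating node is [voice] (depth 3 from Root).
Place (depth 1) sits above [voice] (depth 3), making Process 1 the one with the higher spreading node.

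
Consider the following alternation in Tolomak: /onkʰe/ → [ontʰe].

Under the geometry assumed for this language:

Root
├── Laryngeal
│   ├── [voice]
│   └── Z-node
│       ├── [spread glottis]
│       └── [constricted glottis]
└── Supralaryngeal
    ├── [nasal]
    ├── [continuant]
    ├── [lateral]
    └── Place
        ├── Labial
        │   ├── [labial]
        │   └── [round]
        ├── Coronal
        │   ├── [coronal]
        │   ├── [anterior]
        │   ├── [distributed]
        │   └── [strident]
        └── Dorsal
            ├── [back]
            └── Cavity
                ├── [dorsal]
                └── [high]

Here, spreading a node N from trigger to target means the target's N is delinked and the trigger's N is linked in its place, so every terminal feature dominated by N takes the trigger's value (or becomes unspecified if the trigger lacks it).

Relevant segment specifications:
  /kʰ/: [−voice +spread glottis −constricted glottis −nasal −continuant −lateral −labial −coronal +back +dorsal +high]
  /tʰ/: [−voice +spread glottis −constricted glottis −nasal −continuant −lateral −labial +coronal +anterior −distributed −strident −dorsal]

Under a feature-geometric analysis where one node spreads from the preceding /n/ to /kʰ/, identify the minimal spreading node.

The alternation /kʰ/ → [tʰ] changes [coronal], [anterior], [distributed], [strident], [dorsal], [high], [back] and nothing else.
The smallest constituent containing every changed terminal is Place — each of its daughters lacks at least one of the affected features.
Delinking /kʰ/'s Place and associating /n/'s Place gives precisely the feature bundle of [tʰ].
Since [nasal] is preserved even though /n/ disagrees there, no node above Place spread.

Place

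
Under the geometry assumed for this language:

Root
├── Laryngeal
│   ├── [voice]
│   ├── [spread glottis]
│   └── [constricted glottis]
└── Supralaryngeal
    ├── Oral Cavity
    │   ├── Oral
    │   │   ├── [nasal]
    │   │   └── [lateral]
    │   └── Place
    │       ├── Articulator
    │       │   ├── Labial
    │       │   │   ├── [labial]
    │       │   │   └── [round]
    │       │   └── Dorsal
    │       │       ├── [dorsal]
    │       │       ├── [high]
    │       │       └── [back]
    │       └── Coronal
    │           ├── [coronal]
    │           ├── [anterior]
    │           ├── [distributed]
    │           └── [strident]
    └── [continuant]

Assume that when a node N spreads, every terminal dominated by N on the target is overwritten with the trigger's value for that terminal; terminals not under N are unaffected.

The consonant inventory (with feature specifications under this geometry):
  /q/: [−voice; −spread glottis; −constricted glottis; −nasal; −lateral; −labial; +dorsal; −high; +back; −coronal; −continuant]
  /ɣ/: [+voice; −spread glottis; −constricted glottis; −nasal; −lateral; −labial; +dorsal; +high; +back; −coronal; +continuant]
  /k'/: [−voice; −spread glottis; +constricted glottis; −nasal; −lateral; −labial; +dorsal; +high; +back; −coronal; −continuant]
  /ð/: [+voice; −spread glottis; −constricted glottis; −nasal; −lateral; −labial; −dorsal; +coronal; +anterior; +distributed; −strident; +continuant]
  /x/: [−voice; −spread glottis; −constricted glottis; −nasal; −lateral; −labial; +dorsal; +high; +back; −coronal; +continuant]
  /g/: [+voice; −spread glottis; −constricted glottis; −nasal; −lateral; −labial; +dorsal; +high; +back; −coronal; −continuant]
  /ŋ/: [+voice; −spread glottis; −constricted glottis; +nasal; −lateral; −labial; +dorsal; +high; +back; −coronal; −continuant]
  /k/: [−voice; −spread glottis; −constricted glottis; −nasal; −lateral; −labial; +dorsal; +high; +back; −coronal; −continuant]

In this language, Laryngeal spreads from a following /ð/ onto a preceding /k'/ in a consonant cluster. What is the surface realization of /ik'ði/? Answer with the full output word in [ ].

[igði]

The Laryngeal node dominates the terminals [voice], [spread glottis], [constricted glottis].
The target acquires /ð/'s values for everything under Laryngeal — [+voice], [−spread glottis], [−constricted glottis] — while keeping its own [nasal], [lateral], [labial], ….
The resulting bundle matches /g/ in the inventory; substituting it for /k'/ gives [igði].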